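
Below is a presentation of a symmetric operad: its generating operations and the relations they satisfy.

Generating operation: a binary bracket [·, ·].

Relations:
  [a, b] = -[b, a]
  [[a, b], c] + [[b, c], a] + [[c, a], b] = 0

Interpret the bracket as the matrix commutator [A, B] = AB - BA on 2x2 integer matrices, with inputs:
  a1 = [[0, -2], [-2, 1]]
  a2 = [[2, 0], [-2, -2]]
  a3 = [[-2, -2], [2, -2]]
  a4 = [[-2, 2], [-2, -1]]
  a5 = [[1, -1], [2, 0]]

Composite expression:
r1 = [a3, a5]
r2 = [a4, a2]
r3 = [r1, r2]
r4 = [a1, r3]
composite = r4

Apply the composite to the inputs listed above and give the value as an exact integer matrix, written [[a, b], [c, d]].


[[208, -64], [-40, -208]]


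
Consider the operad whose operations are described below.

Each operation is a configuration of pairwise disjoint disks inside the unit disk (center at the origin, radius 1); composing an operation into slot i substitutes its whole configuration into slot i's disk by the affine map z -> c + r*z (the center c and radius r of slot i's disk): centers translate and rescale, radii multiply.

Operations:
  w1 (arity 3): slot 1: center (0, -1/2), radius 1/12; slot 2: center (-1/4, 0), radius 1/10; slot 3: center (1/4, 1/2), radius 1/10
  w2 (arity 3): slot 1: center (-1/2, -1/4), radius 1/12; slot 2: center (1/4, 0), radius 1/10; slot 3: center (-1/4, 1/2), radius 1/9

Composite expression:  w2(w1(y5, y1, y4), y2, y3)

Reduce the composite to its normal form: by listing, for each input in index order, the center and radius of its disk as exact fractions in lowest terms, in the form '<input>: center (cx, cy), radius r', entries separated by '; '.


y1: center (-25/48, -1/4), radius 1/120; y2: center (1/4, 0), radius 1/10; y3: center (-1/4, 1/2), radius 1/9; y4: center (-23/48, -5/24), radius 1/120; y5: center (-1/2, -7/24), radius 1/144

Each y-disk chains the slot maps above it in w2; radii multiply.
for y5, the 2-step affine chain lands on center (-1/2, -7/24), radius 1/144
for y1, the 2-step affine chain lands on center (-25/48, -1/4), radius 1/120
for y4, the 2-step affine chain lands on center (-23/48, -5/24), radius 1/120
for y2, the 1-step affine chain lands on center (1/4, 0), radius 1/10
for y3, the 1-step affine chain lands on center (-1/4, 1/2), radius 1/9


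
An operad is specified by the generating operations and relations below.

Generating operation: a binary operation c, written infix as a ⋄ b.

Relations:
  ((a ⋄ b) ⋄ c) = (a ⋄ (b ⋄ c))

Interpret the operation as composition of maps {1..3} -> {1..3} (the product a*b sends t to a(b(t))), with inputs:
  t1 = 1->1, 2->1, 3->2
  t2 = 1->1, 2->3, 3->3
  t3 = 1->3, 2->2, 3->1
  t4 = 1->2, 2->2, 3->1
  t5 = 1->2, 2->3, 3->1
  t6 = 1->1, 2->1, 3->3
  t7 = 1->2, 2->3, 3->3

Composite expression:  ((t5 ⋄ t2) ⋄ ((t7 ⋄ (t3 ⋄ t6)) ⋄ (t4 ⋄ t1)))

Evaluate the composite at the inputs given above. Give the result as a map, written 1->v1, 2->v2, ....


(t5 ⋄ t2) = 1->2, 2->1, 3->1
(t3 ⋄ t6) = 1->3, 2->3, 3->1
(t7 ⋄ (t3 ⋄ t6)) = 1->3, 2->3, 3->2
(t4 ⋄ t1) = 1->2, 2->2, 3->2
((t7 ⋄ (t3 ⋄ t6)) ⋄ (t4 ⋄ t1)) = 1->3, 2->3, 3->3
((t5 ⋄ t2) ⋄ ((t7 ⋄ (t3 ⋄ t6)) ⋄ (t4 ⋄ t1))) = 1->1, 2->1, 3->1

1->1, 2->1, 3->1


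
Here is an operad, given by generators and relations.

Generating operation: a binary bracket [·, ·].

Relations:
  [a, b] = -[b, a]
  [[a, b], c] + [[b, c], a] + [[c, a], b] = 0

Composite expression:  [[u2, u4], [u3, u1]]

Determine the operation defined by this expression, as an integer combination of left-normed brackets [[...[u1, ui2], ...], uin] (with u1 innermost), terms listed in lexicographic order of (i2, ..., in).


Left-normed coefficients sit on the u1-initial expansion words.
Composite bracket: [[u2, u4], [u3, u1]]
Each bracket splits as ab - ba, giving 8 signed words (2^3 = 8).
Coefficients come from the u1-initial words:
  the word u1u3u2u4 carries sign +1 and contributes +[[[u1, u3], u2], u4]
  the word u1u3u4u2 carries sign -1 and contributes -[[[u1, u3], u4], u2]

[[[u1, u3], u2], u4] - [[[u1, u3], u4], u2]


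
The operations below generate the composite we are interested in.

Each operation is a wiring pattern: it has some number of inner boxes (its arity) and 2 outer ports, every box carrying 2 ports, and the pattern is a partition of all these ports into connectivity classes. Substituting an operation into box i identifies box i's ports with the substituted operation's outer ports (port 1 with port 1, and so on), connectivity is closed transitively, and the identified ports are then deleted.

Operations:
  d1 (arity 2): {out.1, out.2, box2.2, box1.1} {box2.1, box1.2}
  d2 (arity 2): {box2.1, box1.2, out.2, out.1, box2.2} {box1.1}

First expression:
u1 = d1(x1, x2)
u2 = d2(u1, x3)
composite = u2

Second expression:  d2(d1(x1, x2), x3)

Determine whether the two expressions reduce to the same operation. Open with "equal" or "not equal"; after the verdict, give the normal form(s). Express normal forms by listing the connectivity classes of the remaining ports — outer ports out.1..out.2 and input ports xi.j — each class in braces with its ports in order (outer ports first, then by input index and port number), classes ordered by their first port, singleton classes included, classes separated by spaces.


equal: each reduces to {out.1, out.2, x1.1, x2.2, x3.1, x3.2} {x1.2, x2.1}

The first expression reduces to {out.1, out.2, x1.1, x2.2, x3.1, x3.2} {x1.2, x2.1}
The second expression reduces to {out.1, out.2, x1.1, x2.2, x3.1, x3.2} {x1.2, x2.1}
Identical normal forms: equal.


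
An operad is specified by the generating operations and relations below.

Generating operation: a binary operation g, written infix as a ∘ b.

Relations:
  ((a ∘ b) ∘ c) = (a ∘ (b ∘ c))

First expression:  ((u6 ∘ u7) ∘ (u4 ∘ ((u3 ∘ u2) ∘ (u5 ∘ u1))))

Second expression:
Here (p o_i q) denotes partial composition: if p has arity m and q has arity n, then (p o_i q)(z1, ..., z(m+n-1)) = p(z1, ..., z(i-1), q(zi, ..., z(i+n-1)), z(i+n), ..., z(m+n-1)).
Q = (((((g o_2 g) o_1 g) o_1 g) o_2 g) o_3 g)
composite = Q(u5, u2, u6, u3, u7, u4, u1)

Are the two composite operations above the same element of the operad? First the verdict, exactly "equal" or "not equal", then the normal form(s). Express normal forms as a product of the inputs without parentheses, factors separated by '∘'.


not equal; first: u6 ∘ u7 ∘ u4 ∘ u3 ∘ u2 ∘ u5 ∘ u1; second: u5 ∘ u2 ∘ u6 ∘ u3 ∘ u7 ∘ u4 ∘ u1

Reducing the first expression gives u6 ∘ u7 ∘ u4 ∘ u3 ∘ u2 ∘ u5 ∘ u1
Reducing the second expression gives u5 ∘ u2 ∘ u6 ∘ u3 ∘ u7 ∘ u4 ∘ u1
They disagree, so not equal.


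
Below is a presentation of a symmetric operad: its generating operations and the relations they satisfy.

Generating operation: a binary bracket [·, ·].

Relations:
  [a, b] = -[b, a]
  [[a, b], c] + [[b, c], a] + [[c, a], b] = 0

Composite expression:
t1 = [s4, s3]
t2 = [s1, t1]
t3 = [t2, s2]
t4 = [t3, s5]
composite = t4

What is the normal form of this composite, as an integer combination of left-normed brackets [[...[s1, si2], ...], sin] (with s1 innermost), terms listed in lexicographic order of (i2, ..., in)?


-[[[[s1, s3], s4], s2], s5] + [[[[s1, s4], s3], s2], s5]

Expand each bracket as ab - ba; the s1-initial words give the coefficients.
Composite bracket: [[[s1, [s4, s3]], s2], s5]
The bracket unfolds into 16 signed words via [a, b] = ab - ba (2^4 = 16).
Coefficients come from the s1-initial words:
  s1s3s4s2s5 appears with sign -1, giving the term -[[[[s1, s3], s4], s2], s5]
  s1s4s3s2s5 appears with sign +1, giving the term +[[[[s1, s4], s3], s2], s5]


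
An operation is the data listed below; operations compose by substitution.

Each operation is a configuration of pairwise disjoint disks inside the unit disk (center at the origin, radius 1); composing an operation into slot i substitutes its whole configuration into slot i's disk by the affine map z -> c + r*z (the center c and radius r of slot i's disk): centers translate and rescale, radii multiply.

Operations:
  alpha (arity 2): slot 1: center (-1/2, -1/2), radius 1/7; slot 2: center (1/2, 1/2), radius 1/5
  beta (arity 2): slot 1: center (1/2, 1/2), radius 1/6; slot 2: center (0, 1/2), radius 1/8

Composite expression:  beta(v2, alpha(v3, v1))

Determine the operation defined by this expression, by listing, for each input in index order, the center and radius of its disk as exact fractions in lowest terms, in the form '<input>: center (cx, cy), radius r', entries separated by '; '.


v1: center (1/16, 9/16), radius 1/40; v2: center (1/2, 1/2), radius 1/6; v3: center (-1/16, 7/16), radius 1/56

Only the slot chain above each v matters under beta; compose those maps.
tracing v2 down its 1-map path: center (1/2, 1/2), radius 1/6
tracing v3 down its 2-map path: center (-1/16, 7/16), radius 1/56
tracing v1 down its 2-map path: center (1/16, 9/16), radius 1/40


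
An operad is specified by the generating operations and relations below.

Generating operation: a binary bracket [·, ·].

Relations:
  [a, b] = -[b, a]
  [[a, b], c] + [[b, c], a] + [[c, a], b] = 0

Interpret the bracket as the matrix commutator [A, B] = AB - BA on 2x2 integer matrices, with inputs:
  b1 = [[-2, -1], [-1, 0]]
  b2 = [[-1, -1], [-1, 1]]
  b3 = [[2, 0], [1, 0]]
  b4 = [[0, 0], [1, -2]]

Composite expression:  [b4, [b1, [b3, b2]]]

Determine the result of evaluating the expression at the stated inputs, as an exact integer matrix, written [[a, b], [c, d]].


[[-6, 12], [0, 6]]

[b3, b2] = [[1, -2], [0, -1]]
[b1, [b3, b2]] = [[-2, 6], [-2, 2]]
[b4, [b1, [b3, b2]]] = [[-6, 12], [0, 6]]


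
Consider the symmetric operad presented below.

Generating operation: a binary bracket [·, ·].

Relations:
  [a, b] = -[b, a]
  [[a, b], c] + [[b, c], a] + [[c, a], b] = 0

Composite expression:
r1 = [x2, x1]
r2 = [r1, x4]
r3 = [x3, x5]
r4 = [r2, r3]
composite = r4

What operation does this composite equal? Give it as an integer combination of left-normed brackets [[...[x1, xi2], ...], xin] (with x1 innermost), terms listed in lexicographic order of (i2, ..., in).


In the tensor algebra, words opening x1 carry the x1-anchored form.
Composite bracket: [[[x2, x1], x4], [x3, x5]]
Full expansion: 16 signed words from ab - ba (2^4 = 16).
Only words starting with x1 matter:
  from x1x2x4x3x5, sign -1: term -[[[[x1, x2], x4], x3], x5]
  from x1x2x4x5x3, sign +1: term +[[[[x1, x2], x4], x5], x3]

-[[[[x1, x2], x4], x3], x5] + [[[[x1, x2], x4], x5], x3]


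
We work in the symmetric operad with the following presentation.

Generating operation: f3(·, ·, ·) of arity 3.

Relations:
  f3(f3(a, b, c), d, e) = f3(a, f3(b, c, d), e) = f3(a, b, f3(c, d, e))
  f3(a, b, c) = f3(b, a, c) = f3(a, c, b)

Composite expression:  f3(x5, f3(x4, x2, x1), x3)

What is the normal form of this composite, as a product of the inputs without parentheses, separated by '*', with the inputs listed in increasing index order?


x1 * x2 * x3 * x4 * x5

Reordering under f3 is free, so list the x-inputs canonically.
f3(x4, x2, x1) flattens to x4 * x2 * x1
f3(x5, f3(x4, x2, x1), x3) flattens to x5 * x4 * x2 * x1 * x3
putting the inputs in ascending order: x1 * x2 * x3 * x4 * x5


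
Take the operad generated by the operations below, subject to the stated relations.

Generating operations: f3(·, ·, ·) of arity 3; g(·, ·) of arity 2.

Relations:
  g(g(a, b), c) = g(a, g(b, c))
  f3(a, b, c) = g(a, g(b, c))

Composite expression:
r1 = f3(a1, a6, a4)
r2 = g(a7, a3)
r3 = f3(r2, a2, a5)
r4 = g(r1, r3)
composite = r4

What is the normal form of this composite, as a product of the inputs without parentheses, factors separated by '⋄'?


Key point: g is associative — brackets drop, the a-order remains.
f3(a1, a6, a4) collapses to a1 ⋄ a6 ⋄ a4
g(a7, a3) collapses to a7 ⋄ a3
f3(g(a7, a3), a2, a5) collapses to a7 ⋄ a3 ⋄ a2 ⋄ a5
g(f3(a1, a6, a4), f3(g(a7, a3), a2, a5)) collapses to a1 ⋄ a6 ⋄ a4 ⋄ a7 ⋄ a3 ⋄ a2 ⋄ a5

a1 ⋄ a6 ⋄ a4 ⋄ a7 ⋄ a3 ⋄ a2 ⋄ a5


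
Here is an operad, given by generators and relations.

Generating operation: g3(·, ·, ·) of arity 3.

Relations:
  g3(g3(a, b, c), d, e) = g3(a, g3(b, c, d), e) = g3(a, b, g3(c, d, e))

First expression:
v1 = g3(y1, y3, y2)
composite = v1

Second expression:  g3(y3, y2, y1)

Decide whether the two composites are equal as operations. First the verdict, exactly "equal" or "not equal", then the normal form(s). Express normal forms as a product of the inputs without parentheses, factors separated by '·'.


not equal: they reduce to y1 · y3 · y2 and y3 · y2 · y1

Reducing the first expression gives y1 · y3 · y2
Reducing the second expression gives y3 · y2 · y1
The normal forms differ: not equal.


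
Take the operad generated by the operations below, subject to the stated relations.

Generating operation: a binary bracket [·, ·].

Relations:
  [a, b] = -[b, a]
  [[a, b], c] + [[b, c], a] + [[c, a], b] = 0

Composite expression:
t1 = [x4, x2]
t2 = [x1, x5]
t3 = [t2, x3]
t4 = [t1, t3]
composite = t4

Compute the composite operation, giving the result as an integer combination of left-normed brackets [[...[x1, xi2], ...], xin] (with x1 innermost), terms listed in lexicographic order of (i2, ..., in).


[[[[x1, x5], x3], x2], x4] - [[[[x1, x5], x3], x4], x2]

Skip Jacobi rewriting: expand, keep x1-initial words, read off terms.
Composite bracket: [[x4, x2], [[x1, x5], x3]]
Full expansion: 16 signed words from ab - ba (2^4 = 16).
Only words starting with x1 matter:
  word x1x5x3x2x4 has sign +1, contributing +[[[[x1, x5], x3], x2], x4]
  word x1x5x3x4x2 has sign -1, contributing -[[[[x1, x5], x3], x4], x2]


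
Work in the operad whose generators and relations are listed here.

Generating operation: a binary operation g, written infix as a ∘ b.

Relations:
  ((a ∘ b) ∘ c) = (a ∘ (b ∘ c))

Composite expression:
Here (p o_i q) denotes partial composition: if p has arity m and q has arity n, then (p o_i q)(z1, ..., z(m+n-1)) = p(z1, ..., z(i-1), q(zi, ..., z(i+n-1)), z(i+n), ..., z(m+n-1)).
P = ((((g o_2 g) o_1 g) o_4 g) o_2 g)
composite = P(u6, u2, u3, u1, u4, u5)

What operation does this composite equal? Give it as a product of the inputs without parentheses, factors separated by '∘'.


u6 ∘ u2 ∘ u3 ∘ u1 ∘ u4 ∘ u5

Key point: g is associative — brackets drop, the u-order remains.
(u2 ∘ u3) spells out as u2 ∘ u3
(u6 ∘ (u2 ∘ u3)) spells out as u6 ∘ u2 ∘ u3
(u4 ∘ u5) spells out as u4 ∘ u5
(u1 ∘ (u4 ∘ u5)) spells out as u1 ∘ u4 ∘ u5
((u6 ∘ (u2 ∘ u3)) ∘ (u1 ∘ (u4 ∘ u5))) spells out as u6 ∘ u2 ∘ u3 ∘ u1 ∘ u4 ∘ u5


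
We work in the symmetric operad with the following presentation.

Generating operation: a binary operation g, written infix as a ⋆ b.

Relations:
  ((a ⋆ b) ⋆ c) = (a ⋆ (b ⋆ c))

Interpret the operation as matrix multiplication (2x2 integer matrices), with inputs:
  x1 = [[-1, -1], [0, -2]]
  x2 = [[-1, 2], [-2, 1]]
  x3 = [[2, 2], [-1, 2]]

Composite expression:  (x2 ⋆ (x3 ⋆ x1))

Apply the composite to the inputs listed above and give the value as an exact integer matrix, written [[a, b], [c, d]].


[[4, 0], [5, 9]]


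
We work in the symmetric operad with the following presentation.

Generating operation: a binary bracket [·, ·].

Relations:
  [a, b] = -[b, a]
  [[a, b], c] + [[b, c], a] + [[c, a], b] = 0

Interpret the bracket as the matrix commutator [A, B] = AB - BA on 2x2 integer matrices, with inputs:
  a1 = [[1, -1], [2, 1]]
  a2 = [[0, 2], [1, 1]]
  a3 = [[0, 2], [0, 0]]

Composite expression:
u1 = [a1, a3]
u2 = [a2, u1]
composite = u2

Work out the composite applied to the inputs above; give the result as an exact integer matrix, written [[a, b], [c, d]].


[[0, 16], [-8, 0]]

[a1, a3] = [[-4, 0], [0, 4]]
[a2, [a1, a3]] = [[0, 16], [-8, 0]]


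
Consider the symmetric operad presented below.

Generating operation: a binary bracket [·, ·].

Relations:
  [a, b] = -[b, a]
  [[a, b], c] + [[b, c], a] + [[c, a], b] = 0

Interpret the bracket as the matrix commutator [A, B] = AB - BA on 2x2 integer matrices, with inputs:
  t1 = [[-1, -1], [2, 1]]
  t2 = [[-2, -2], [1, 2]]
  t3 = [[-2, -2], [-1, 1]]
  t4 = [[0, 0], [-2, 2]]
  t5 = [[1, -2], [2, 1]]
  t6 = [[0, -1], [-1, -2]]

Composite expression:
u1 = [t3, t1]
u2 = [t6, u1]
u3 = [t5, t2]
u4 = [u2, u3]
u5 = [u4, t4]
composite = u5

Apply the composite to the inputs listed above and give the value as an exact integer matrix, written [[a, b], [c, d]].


[[-384, 384], [528, 384]]


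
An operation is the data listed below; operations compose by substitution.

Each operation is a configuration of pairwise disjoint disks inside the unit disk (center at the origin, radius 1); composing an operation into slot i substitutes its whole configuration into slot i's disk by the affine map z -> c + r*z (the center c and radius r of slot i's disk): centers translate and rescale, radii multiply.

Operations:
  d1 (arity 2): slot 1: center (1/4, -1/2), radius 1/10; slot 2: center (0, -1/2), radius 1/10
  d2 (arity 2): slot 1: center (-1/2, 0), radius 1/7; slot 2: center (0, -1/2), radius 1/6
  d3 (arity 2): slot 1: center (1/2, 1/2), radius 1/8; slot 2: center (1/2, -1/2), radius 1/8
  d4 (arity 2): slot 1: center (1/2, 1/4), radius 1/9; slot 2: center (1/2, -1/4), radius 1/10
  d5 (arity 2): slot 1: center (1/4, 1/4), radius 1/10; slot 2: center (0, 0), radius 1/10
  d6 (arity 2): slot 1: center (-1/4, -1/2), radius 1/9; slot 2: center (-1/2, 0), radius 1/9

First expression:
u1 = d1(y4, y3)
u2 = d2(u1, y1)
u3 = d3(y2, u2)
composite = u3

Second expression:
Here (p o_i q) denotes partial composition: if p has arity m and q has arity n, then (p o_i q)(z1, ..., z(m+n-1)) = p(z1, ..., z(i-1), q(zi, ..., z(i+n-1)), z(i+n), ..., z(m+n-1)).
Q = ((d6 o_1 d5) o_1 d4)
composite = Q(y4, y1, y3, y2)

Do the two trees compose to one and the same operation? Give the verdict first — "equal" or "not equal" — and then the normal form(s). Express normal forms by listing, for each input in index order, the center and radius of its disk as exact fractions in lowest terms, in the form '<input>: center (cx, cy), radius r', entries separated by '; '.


not equal; the first gives y1: center (1/2, -9/16), radius 1/48; y2: center (1/2, 1/2), radius 1/8; y3: center (7/16, -57/112), radius 1/560; y4: center (99/224, -57/112), radius 1/560 and the second y1: center (-13/60, -19/40), radius 1/900; y2: center (-1/2, 0), radius 1/9; y3: center (-1/4, -1/2), radius 1/90; y4: center (-13/60, -169/360), radius 1/810


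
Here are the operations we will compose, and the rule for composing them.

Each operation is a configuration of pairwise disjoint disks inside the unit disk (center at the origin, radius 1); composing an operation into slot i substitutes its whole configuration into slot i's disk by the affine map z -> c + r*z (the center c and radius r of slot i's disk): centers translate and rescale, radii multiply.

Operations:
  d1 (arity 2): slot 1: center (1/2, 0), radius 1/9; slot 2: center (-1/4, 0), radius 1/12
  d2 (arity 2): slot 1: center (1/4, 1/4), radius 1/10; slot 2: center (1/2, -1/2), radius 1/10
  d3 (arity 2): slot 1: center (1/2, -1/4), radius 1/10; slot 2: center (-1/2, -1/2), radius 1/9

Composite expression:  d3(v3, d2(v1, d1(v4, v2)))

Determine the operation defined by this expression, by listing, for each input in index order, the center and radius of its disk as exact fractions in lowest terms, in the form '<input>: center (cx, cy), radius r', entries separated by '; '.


Each v-disk chains the slot maps above it in d3; radii multiply.
v3: after 1 affine step, its disk has center (1/2, -1/4), radius 1/10
v1: after 2 affine steps, its disk has center (-17/36, -17/36), radius 1/90
v4: after 3 affine steps, its disk has center (-79/180, -5/9), radius 1/810
v2: after 3 affine steps, its disk has center (-161/360, -5/9), radius 1/1080

v1: center (-17/36, -17/36), radius 1/90; v2: center (-161/360, -5/9), radius 1/1080; v3: center (1/2, -1/4), radius 1/10; v4: center (-79/180, -5/9), radius 1/810


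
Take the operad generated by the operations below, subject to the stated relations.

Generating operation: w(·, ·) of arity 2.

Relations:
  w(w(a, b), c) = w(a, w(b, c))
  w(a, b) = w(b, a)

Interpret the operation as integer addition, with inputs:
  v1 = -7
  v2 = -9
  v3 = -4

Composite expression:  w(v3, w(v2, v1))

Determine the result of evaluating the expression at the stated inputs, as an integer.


-20

w(v2, v1) = -16
w(v3, w(v2, v1)) = -20


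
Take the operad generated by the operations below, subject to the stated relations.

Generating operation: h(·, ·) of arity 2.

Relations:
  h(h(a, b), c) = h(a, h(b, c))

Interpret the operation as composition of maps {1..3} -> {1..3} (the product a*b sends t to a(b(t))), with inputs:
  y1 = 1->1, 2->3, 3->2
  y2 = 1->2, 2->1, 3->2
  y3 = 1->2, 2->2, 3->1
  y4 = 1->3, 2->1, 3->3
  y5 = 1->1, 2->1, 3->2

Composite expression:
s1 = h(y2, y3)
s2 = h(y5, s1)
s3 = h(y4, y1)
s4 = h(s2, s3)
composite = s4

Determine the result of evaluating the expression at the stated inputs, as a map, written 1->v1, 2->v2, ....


1->1, 2->1, 3->1

h(y2, y3) = 1->1, 2->1, 3->2
h(y5, h(y2, y3)) = 1->1, 2->1, 3->1
h(y4, y1) = 1->3, 2->3, 3->1
h(h(y5, h(y2, y3)), h(y4, y1)) = 1->1, 2->1, 3->1


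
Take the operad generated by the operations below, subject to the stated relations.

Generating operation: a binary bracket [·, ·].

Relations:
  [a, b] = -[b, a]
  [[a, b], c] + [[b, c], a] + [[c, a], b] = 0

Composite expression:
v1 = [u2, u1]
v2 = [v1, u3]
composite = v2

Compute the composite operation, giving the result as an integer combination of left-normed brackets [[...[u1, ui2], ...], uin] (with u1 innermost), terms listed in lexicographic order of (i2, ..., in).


-[[u1, u2], u3]


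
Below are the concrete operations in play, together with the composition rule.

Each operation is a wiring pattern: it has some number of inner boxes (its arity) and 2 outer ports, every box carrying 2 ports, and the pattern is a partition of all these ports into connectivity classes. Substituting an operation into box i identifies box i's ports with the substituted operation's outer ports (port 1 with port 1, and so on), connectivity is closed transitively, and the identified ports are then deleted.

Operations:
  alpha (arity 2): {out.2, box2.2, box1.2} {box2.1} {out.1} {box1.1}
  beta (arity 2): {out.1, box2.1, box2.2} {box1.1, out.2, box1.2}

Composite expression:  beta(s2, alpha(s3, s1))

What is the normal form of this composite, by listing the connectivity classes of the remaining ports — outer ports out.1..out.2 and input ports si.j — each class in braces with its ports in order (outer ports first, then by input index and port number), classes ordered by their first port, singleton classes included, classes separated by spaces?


Two ports join when wires chain via beta-identified ports.
through alpha, on inputs (s3, s1): {out.1} {out.2, s1.2, s3.2} {s1.1} {s3.1} (out.j = stage outer ports)
through beta, on inputs (s2, s3, s1): {out.1, s1.2, s3.2} {out.2, s2.1, s2.2} {s1.1} {s3.1} (out.j = stage outer ports)

{out.1, s1.2, s3.2} {out.2, s2.1, s2.2} {s1.1} {s3.1}


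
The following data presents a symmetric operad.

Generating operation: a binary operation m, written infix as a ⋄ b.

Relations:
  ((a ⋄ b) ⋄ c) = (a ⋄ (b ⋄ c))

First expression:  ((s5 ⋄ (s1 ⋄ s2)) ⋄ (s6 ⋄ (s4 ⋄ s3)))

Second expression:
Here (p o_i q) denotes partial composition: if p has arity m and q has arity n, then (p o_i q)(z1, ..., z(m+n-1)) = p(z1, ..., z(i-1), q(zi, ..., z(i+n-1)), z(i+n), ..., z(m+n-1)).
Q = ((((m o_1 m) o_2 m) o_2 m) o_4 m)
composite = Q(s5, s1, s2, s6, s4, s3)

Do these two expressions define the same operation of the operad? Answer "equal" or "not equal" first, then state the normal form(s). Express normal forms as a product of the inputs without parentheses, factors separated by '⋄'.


equal; both compose to s5 ⋄ s1 ⋄ s2 ⋄ s6 ⋄ s4 ⋄ s3


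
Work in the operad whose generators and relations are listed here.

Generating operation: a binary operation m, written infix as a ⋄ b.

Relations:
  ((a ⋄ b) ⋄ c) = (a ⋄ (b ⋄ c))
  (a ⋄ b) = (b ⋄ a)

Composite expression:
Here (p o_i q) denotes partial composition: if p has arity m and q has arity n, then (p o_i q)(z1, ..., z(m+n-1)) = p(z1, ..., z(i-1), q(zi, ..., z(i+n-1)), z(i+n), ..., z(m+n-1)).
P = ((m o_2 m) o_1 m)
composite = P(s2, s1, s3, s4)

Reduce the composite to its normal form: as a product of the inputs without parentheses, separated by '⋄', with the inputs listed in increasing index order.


s1 ⋄ s2 ⋄ s3 ⋄ s4

Both nesting and order wash out for m; what remains is which s's occur.
(s2 ⋄ s1) linearizes to s2 ⋄ s1
(s3 ⋄ s4) linearizes to s3 ⋄ s4
((s2 ⋄ s1) ⋄ (s3 ⋄ s4)) linearizes to s2 ⋄ s1 ⋄ s3 ⋄ s4
the factors in increasing index order: s1 ⋄ s2 ⋄ s3 ⋄ s4


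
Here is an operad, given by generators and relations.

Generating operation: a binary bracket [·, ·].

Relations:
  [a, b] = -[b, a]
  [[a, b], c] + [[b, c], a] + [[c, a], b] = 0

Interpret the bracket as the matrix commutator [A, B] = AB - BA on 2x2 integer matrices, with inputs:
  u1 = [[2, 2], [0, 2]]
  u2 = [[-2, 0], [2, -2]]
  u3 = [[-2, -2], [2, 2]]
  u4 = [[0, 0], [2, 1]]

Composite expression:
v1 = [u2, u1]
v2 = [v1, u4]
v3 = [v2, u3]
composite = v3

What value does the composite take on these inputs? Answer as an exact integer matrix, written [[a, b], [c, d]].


[[32, 0], [-64, -32]]

[u2, u1] = [[-4, 0], [0, 4]]
[[u2, u1], u4] = [[0, 0], [16, 0]]
[[[u2, u1], u4], u3] = [[32, 0], [-64, -32]]


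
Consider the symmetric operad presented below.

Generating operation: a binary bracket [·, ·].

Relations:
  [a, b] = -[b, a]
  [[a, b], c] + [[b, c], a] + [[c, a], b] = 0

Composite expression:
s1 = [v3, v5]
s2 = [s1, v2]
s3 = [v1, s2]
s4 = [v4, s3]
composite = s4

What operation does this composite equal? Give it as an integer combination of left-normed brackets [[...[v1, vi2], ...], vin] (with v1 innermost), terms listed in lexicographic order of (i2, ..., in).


[[[[v1, v2], v3], v5], v4] - [[[[v1, v2], v5], v3], v4] - [[[[v1, v3], v5], v2], v4] + [[[[v1, v5], v3], v2], v4]

Antisymmetry and Jacobi reduce to v1-anchored left-normed brackets.
Composite bracket: [v4, [v1, [[v3, v5], v2]]]
Each bracket splits as ab - ba, giving 16 signed words (2^4 = 16).
Coefficients come from the v1-initial words:
  v1v2v3v5v4 (sign +1) contributes +[[[[v1, v2], v3], v5], v4]
  v1v2v5v3v4 (sign -1) contributes -[[[[v1, v2], v5], v3], v4]
  v1v3v5v2v4 (sign -1) contributes -[[[[v1, v3], v5], v2], v4]
  v1v5v3v2v4 (sign +1) contributes +[[[[v1, v5], v3], v2], v4]


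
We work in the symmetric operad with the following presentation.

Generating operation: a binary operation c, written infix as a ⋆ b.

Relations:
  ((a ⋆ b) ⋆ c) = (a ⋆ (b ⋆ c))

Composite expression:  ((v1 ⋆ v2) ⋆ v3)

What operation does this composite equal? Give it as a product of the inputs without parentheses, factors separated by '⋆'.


v1 ⋆ v2 ⋆ v3

The c-tree's shape is irrelevant; the v-reading-order decides.
(v1 ⋆ v2) spells out as v1 ⋆ v2
((v1 ⋆ v2) ⋆ v3) spells out as v1 ⋆ v2 ⋆ v3


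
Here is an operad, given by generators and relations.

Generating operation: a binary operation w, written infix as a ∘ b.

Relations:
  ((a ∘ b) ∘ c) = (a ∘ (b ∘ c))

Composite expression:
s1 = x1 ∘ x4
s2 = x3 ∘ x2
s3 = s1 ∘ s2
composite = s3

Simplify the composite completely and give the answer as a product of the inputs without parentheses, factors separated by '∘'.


x1 ∘ x4 ∘ x3 ∘ x2

The w-tree's shape is irrelevant; the x-reading-order decides.
(x1 ∘ x4) flattens to x1 ∘ x4
(x3 ∘ x2) flattens to x3 ∘ x2
((x1 ∘ x4) ∘ (x3 ∘ x2)) flattens to x1 ∘ x4 ∘ x3 ∘ x2


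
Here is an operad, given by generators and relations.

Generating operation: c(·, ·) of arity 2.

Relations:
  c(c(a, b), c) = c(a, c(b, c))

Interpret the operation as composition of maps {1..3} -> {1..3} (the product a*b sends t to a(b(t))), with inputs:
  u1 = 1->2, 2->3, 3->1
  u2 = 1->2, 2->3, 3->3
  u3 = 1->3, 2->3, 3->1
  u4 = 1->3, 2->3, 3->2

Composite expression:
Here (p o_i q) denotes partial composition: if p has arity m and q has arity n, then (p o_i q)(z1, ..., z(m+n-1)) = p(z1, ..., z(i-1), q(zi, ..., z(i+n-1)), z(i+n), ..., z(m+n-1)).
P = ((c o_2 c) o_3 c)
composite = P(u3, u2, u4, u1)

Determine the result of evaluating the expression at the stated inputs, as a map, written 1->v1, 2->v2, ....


c(u4, u1) = 1->3, 2->2, 3->3
c(u2, c(u4, u1)) = 1->3, 2->3, 3->3
c(u3, c(u2, c(u4, u1))) = 1->1, 2->1, 3->1

1->1, 2->1, 3->1


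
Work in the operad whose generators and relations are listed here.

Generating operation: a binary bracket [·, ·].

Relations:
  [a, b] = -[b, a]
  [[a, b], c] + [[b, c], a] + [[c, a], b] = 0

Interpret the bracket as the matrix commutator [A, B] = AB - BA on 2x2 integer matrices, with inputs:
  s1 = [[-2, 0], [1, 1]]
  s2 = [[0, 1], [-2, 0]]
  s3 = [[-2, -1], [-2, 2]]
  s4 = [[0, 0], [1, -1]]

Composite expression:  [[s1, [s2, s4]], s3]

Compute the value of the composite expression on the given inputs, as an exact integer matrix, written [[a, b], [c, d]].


[[-10, 10], [20, 10]]

[s2, s4] = [[1, -1], [-2, -1]]
[s1, [s2, s4]] = [[1, 3], [-4, -1]]
[[s1, [s2, s4]], s3] = [[-10, 10], [20, 10]]


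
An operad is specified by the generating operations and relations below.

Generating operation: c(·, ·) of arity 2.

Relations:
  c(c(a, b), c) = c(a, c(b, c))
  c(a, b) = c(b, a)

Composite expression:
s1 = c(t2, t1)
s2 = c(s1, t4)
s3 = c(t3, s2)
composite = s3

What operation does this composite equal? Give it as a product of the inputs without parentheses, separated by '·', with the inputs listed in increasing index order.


t1 · t2 · t3 · t4

Shape and order are irrelevant to c; the t-input set decides.
c(t2, t1) linearizes to t2 · t1
c(c(t2, t1), t4) linearizes to t2 · t1 · t4
c(t3, c(c(t2, t1), t4)) linearizes to t3 · t2 · t1 · t4
putting the inputs in ascending order: t1 · t2 · t3 · t4


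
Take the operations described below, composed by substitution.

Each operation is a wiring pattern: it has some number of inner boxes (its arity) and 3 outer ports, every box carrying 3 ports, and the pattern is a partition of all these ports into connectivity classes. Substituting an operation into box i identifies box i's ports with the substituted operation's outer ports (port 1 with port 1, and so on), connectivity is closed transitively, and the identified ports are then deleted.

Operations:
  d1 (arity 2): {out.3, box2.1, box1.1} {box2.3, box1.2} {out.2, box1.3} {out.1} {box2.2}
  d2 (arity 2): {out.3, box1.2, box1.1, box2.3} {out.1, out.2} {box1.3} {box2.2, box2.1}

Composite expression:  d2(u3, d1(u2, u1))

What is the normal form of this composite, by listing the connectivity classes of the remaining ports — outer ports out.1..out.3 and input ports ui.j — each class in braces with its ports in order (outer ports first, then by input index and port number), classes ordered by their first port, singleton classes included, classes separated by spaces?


{out.1, out.2} {out.3, u1.1, u2.1, u3.1, u3.2} {u1.2} {u1.3, u2.2} {u2.3} {u3.3}

Treat the ports identified at d2 as solder joints: merge, then drop.
after d1, the pattern on (u2, u1) reads {out.1} {out.2, u2.3} {out.3, u1.1, u2.1} {u1.2} {u1.3, u2.2} (out.j = its outer ports)
after d2, the pattern on (u3, u2, u1) reads {out.1, out.2} {out.3, u1.1, u2.1, u3.1, u3.2} {u1.2} {u1.3, u2.2} {u2.3} {u3.3} (out.j = its outer ports)


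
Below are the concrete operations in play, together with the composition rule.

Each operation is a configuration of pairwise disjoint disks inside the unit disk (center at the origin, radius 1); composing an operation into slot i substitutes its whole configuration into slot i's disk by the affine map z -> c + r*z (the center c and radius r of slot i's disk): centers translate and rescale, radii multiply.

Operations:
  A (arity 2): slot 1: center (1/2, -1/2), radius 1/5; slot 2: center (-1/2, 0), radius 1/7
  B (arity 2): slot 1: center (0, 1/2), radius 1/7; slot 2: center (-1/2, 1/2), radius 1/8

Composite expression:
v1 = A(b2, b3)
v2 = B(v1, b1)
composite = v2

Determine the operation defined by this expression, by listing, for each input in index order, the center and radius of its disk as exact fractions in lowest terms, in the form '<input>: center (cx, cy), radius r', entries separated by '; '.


b1: center (-1/2, 1/2), radius 1/8; b2: center (1/14, 3/7), radius 1/35; b3: center (-1/14, 1/2), radius 1/49

Affine substitution under B: radii multiply and b-centers shift.
tracing b2 down its 2-map path: center (1/14, 3/7), radius 1/35
tracing b3 down its 2-map path: center (-1/14, 1/2), radius 1/49
tracing b1 down its 1-map path: center (-1/2, 1/2), radius 1/8


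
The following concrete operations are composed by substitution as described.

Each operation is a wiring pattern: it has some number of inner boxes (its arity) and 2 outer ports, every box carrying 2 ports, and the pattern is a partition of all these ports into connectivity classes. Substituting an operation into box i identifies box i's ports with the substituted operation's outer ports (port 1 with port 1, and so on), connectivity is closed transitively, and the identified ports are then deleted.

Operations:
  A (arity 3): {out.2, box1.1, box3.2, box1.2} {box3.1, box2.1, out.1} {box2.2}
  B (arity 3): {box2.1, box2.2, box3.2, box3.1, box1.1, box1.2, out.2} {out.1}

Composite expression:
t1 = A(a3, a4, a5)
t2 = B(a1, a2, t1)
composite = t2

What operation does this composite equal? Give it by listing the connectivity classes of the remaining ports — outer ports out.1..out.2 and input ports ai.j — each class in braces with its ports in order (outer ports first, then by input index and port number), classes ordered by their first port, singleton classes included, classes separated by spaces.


{out.1} {out.2, a1.1, a1.2, a2.1, a2.2, a3.1, a3.2, a4.1, a5.1, a5.2} {a4.2}

Reachability decides: close wires over B-identified ports.
composing A on (a3, a4, a5), with out.j its own outer ports: {out.1, a4.1, a5.1} {out.2, a3.1, a3.2, a5.2} {a4.2}
composing B on (a1, a2, a3, a4, a5), with out.j its own outer ports: {out.1} {out.2, a1.1, a1.2, a2.1, a2.2, a3.1, a3.2, a4.1, a5.1, a5.2} {a4.2}


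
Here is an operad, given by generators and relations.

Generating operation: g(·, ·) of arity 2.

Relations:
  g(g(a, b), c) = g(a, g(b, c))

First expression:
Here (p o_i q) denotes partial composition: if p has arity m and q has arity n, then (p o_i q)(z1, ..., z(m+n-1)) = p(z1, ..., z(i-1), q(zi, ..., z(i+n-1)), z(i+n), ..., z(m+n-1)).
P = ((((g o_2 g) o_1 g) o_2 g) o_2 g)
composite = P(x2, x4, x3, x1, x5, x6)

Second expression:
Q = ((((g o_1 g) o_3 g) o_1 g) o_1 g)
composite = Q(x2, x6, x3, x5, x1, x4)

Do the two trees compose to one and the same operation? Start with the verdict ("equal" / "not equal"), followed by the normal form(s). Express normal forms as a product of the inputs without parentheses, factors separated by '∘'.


not equal — first x2 ∘ x4 ∘ x3 ∘ x1 ∘ x5 ∘ x6, second x2 ∘ x6 ∘ x3 ∘ x5 ∘ x1 ∘ x4

Reducing the first expression gives x2 ∘ x4 ∘ x3 ∘ x1 ∘ x5 ∘ x6
Reducing the second expression gives x2 ∘ x6 ∘ x3 ∘ x5 ∘ x1 ∘ x4
They disagree, so not equal.


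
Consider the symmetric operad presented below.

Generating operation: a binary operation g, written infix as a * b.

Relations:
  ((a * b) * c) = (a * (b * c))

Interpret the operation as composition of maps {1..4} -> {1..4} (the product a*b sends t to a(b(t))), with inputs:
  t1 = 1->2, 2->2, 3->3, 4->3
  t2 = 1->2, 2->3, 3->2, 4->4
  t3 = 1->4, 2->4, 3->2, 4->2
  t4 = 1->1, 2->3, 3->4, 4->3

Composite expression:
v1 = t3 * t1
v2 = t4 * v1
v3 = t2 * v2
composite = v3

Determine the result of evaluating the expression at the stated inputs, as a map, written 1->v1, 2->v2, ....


(t3 * t1) = 1->4, 2->4, 3->2, 4->2
(t4 * (t3 * t1)) = 1->3, 2->3, 3->3, 4->3
(t2 * (t4 * (t3 * t1))) = 1->2, 2->2, 3->2, 4->2

1->2, 2->2, 3->2, 4->2


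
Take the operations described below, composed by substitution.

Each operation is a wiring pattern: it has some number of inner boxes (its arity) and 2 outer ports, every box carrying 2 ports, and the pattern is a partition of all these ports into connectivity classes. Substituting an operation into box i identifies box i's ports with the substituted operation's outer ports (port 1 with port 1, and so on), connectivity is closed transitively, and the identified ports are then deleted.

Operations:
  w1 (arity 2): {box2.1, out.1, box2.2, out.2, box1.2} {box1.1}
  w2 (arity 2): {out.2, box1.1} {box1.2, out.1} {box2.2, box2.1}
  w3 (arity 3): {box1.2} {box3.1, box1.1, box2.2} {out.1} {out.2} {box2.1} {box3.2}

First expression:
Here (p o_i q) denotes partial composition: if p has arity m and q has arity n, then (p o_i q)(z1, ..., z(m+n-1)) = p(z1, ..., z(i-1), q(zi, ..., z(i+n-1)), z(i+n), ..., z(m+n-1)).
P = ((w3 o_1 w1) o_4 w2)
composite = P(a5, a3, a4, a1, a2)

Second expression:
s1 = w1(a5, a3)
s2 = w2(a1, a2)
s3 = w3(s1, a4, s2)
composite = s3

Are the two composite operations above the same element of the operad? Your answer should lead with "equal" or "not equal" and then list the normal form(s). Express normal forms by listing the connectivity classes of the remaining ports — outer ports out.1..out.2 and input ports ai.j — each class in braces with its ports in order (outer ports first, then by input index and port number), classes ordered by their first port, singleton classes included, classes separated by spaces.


equal; both compose to {out.1} {out.2} {a1.1} {a1.2, a3.1, a3.2, a4.2, a5.2} {a2.1, a2.2} {a4.1} {a5.1}


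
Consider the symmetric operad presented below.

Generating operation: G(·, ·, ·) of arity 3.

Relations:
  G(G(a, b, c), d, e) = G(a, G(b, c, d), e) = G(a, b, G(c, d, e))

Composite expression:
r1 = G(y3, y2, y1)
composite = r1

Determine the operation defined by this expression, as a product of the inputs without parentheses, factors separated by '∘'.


y3 ∘ y2 ∘ y1

Associativity of G dissolves the nesting; only the y-input order survives.
G(y3, y2, y1) unparenthesizes to y3 ∘ y2 ∘ y1


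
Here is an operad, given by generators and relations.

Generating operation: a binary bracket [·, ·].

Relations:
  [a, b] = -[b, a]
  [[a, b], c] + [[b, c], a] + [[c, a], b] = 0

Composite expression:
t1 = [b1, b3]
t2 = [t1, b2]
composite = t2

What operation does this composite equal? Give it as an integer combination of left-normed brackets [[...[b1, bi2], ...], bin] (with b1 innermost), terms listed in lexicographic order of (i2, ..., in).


[[b1, b3], b2]

Expand each bracket as ab - ba; the b1-initial words give the coefficients.
Composite bracket: [[b1, b3], b2]
The bracket unfolds into 4 signed words via [a, b] = ab - ba (2^2 = 4).
Collect the words opening with b1:
  from b1b3b2, sign +1: term +[[b1, b3], b2]


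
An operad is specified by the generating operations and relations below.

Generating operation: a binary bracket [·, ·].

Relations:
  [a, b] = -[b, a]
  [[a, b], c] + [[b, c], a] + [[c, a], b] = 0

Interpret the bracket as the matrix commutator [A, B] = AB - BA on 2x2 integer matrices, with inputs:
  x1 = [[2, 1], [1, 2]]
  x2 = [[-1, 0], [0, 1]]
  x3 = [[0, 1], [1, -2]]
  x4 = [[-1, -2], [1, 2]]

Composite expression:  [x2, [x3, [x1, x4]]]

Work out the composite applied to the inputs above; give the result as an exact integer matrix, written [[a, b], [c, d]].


[[0, 0], [24, 0]]


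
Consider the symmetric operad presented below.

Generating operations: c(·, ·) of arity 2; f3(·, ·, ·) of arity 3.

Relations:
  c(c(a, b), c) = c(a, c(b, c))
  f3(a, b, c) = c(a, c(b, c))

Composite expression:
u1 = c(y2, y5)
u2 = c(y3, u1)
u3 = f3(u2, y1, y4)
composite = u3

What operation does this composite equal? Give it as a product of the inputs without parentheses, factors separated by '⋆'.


y3 ⋆ y2 ⋆ y5 ⋆ y1 ⋆ y4

Under associativity of f3, the answer is the y's in reading order.
c(y2, y5) unparenthesizes to y2 ⋆ y5
c(y3, c(y2, y5)) unparenthesizes to y3 ⋆ y2 ⋆ y5
f3(c(y3, c(y2, y5)), y1, y4) unparenthesizes to y3 ⋆ y2 ⋆ y5 ⋆ y1 ⋆ y4
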